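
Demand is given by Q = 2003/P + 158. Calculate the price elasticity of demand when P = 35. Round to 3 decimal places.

At P = 35, Q = 215.2286.
dQ/dP = −2003/P² = −1.6351.
Point elasticity E = (dQ/dP)·(P/Q) = -1.6351 × 35/215.2286 ≈ -0.266.
|E| < 1, so demand is inelastic at this price.

-0.266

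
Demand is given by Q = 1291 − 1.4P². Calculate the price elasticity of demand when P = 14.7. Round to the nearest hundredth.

At P = 14.7, Q = 988.474.
dQ/dP = −2·1.4·P = −41.16.
Point elasticity E = (dQ/dP)·(P/Q) = -41.16 × 14.7/988.474 ≈ -0.61.
|E| < 1, so demand is inelastic at this price.

-0.61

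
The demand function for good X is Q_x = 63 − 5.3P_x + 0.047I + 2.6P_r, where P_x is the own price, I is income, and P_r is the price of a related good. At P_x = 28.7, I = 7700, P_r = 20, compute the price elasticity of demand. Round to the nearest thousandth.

Q_x = 63 − 5.3(28.7) + 0.047(7700) + 2.6(20) = 63 − 152.11 + 361.9 + 52 = 324.79.
∂Q_x/∂P_x = −5.3, so E_p = (−5.3)·(28.7/324.79) ≈ -0.468.
|E_p| < 1: demand is inelastic.

-0.468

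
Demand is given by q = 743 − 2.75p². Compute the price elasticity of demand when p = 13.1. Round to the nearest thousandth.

At p = 13.1, q = 271.0725.
dq/dp = −2·2.75·p = −72.05.
Point elasticity E = (dq/dp)·(p/q) = -72.05 × 13.1/271.0725 ≈ -3.482.
|E| > 1, so demand is elastic at this price.

-3.482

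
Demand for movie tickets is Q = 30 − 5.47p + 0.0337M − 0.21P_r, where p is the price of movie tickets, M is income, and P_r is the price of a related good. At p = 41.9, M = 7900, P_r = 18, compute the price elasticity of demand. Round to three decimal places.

Evaluating quantity at (p, M, P_r) gives Q = 30 − 5.47(41.9) + 0.0337(7900) − 0.21(18) = 30 − 229.193 + 266.23 − 3.78 = 63.257.
∂Q/∂p = −5.47, so E_p = (−5.47)·(41.9/63.257) ≈ -3.623.
|E_p| > 1: demand is elastic.

-3.623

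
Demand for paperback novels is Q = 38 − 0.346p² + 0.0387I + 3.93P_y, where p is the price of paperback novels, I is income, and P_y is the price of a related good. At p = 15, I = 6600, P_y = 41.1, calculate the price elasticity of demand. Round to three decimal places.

Q = 38 − 0.346(15)² + 0.0387(6600) + 3.93(41.1) = 38 − 77.85 + 255.42 + 161.523 = 377.093.
∂Q/∂p = −2·0.346·p = -10.38, so E_p = -10.38·(15/377.093) ≈ -0.413.
|E_p| < 1: demand is inelastic.

-0.413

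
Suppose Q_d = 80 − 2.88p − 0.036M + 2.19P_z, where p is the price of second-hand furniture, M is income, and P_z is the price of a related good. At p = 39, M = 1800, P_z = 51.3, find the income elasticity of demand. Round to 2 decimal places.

-4.26

Substituting, Q_d = 80 − 2.88(39) − 0.036(1800) + 2.19(51.3) = 80 − 112.32 − 64.8 + 112.347 = 15.227.
∂Q_d/∂M = −0.036, so E_I = -0.036·(1800/15.227) ≈ -4.26.
E_I < 0: inferior good.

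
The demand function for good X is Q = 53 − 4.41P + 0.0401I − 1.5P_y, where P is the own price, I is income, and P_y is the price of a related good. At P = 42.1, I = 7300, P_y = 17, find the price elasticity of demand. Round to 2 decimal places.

Evaluating quantity at (P, I, P_y) gives Q = 53 − 4.41(42.1) + 0.0401(7300) − 1.5(17) = 53 − 185.661 + 292.73 − 25.5 = 134.569.
∂Q/∂P = −4.41, so E_p = (−4.41)·(42.1/134.569) ≈ -1.38.
|E_p| > 1: demand is elastic.

-1.38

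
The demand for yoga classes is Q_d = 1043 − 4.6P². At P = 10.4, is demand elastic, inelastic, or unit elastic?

At P = 10.4, Q_d = 545.464.
dQ_d/dP = −2·4.6·P = −95.68.
Point elasticity E = (dQ_d/dP)·(P/Q_d) = -95.68 × 10.4/545.464 ≈ -1.824.
|E| ≈ 1.824 > 1, so demand is elastic.

elastic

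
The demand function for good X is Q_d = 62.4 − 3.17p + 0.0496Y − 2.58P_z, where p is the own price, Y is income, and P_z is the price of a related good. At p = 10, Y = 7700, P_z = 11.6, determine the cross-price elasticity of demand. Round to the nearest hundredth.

First evaluate Q_d: 62.4 − 3.17(10) + 0.0496(7700) − 2.58(11.6) = 62.4 − 31.7 + 381.92 − 29.928 = 382.692.
∂Q_d/∂P_z = −2.58, so E_xy = -2.58·(11.6/382.692) ≈ -0.08.
E_xy < 0: the goods are complements.

-0.08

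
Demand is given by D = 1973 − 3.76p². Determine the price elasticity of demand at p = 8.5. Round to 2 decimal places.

-0.32

At p = 8.5, D = 1701.34.
dD/dp = −2·3.76·p = −63.92.
Point elasticity E = (dD/dp)·(p/D) = -63.92 × 8.5/1701.34 ≈ -0.32.
|E| < 1, so demand is inelastic at this price.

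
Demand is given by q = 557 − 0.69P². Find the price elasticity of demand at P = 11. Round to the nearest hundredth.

At P = 11, q = 473.51.
dq/dP = −2·0.69·P = −15.18.
Point elasticity E = (dq/dP)·(P/q) = -15.18 × 11/473.51 ≈ -0.35.
|E| < 1, so demand is inelastic at this price.

-0.35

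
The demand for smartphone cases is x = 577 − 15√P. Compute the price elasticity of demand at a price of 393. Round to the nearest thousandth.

At P = 393, x = 279.6366.
dx/dP = −15/(2√P) = −15/(2·19.8242).
Point elasticity E = (dx/dP)·(P/x) = -0.3783 × 393/279.6366 ≈ -0.532.
|E| < 1, so demand is inelastic at this price.

-0.532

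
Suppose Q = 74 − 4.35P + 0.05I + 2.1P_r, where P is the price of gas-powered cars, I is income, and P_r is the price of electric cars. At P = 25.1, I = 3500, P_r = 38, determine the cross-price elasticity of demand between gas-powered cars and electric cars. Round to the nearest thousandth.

First evaluate Q: 74 − 4.35(25.1) + 0.05(3500) + 2.1(38) = 74 − 109.185 + 175 + 79.8 = 219.615.
∂Q/∂P_r = +2.1, so E_xy = 2.1·(38/219.615) ≈ 0.363.
E_xy > 0: the goods are substitutes.

0.363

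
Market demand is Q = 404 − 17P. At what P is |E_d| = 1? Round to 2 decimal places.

11.88

For linear demand Q = a − bP, E = −bP/(a − bP). |E| = 1 ⇒ bP = a − bP ⇒ P = a/(2b).
P = 404/(2·17) ≈ 11.88.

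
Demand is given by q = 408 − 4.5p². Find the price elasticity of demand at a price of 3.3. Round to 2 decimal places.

At p = 3.3, q = 358.995.
dq/dp = −2·4.5·p = −29.7.
Point elasticity E = (dq/dp)·(p/q) = -29.7 × 3.3/358.995 ≈ -0.27.
|E| < 1, so demand is inelastic at this price.

-0.27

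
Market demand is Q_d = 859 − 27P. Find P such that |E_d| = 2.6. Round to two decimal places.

Set −bP/(a − bP) = −2.6 ⇒ bP = 2.6(a − bP) ⇒ bP(1+2.6) = 2.6·a.
P = 2.6·859/(27·3.6) ≈ 22.98.

22.98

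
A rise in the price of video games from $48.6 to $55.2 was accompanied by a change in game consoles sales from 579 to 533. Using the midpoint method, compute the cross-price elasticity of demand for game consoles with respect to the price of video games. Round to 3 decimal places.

-0.651

%ΔQ_x = (533 − 579)/[(579+533)/2] = -46/556 ≈ -0.0827.
%ΔP_y = (55.2 − 48.6)/[(48.6+55.2)/2] ≈ 0.1272.
E_xy = -0.0827/0.1272 ≈ -0.651.
E_xy < 0, so game consoles and video games are complements.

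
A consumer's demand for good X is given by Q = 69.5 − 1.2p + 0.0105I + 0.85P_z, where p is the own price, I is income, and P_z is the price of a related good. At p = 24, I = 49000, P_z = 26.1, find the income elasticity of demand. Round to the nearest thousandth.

0.891

Substituting, Q = 69.5 − 1.2(24) + 0.0105(49000) + 0.85(26.1) = 69.5 − 28.8 + 514.5 + 22.185 = 577.385.
∂Q/∂I = +0.0105, so E_I = 0.0105·(49000/577.385) ≈ 0.891.
E_I ∈ (0,1): normal good (necessity).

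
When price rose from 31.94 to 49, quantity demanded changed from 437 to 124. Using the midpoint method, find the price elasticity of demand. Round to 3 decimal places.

%Δq = (124 − 437)/[(437 + 124)/2] = -313/280.5 ≈ -1.1159.
%Δp = (49 − 31.94)/[(31.94 + 49)/2] = 17.06/40.47 ≈ 0.4215.
Arc elasticity E = %Δq/%Δp ≈ -1.1159/0.4215 ≈ -2.647.
|E| > 1: demand is elastic over this range.

-2.647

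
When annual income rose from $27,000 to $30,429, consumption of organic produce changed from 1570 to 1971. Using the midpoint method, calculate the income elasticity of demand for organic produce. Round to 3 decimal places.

%ΔQ = (1971 − 1570)/[(1570+1971)/2] = 401/1770.5 ≈ 0.2265.
%ΔM = (30,429 − 27,000)/[(27,000+30,429)/2] = 3429/28714.5 ≈ 0.1194.
E_I = %ΔQ/%ΔM ≈ 1.897.
E_I > 1: normal good (luxury).

1.897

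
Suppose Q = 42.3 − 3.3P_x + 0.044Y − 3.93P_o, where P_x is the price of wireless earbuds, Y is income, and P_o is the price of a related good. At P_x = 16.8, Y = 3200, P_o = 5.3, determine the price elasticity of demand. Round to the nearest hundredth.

At the given point, Q = 42.3 − 3.3(16.8) + 0.044(3200) − 3.93(5.3) = 42.3 − 55.44 + 140.8 − 20.829 = 106.831.
∂Q/∂P_x = −3.3, so E_p = (−3.3)·(16.8/106.831) ≈ -0.52.
|E_p| < 1: demand is inelastic.

-0.52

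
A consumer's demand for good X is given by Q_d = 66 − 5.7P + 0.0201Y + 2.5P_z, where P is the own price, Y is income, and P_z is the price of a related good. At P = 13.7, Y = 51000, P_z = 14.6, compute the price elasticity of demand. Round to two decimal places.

-0.07

At the given point, Q_d = 66 − 5.7(13.7) + 0.0201(51000) + 2.5(14.6) = 66 − 78.09 + 1025.1 + 36.5 = 1049.51.
∂Q_d/∂P = −5.7, so E_p = (−5.7)·(13.7/1049.51) ≈ -0.07.
|E_p| < 1: demand is inelastic.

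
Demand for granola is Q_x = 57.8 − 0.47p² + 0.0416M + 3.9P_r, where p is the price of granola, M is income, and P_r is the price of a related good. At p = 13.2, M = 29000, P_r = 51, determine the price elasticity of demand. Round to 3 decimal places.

First evaluate Q_x: 57.8 − 0.47(13.2)² + 0.0416(29000) + 3.9(51) = 57.8 − 81.8928 + 1206.4 + 198.9 = 1381.2072.
∂Q_x/∂p = −2·0.47·p = -12.408, so E_p = -12.408·(13.2/1381.2072) ≈ -0.119.
|E_p| < 1: demand is inelastic.

-0.119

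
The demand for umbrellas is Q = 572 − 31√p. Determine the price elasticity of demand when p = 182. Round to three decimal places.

At p = 182, Q = 153.7871.
dQ/dp = −31/(2√p) = −31/(2·13.4907).
Point elasticity E = (dQ/dp)·(p/Q) = -1.1489 × 182/153.7871 ≈ -1.360.
|E| > 1, so demand is elastic at this price.

-1.360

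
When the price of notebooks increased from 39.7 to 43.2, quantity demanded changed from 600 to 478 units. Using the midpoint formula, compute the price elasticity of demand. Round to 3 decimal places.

-2.681

%ΔQ = (478 − 600)/[(600 + 478)/2] = -122/539 ≈ -0.2263.
%ΔP = (43.2 − 39.7)/[(39.7 + 43.2)/2] = 3.5/41.45 ≈ 0.0844.
Arc elasticity E = %ΔQ/%ΔP ≈ -0.2263/0.0844 ≈ -2.681.
|E| > 1: demand is elastic over this range.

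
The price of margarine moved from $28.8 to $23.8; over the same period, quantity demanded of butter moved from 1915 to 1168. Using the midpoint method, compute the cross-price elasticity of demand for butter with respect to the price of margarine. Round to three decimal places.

%ΔQ_x = (1168 − 1915)/[(1915+1168)/2] = -747/1541.5 ≈ -0.4846.
%ΔP_y = (23.8 − 28.8)/[(28.8+23.8)/2] ≈ -0.1901.
E_xy = -0.4846/-0.1901 ≈ 2.549.
E_xy > 0, so butter and margarine are substitutes.

2.549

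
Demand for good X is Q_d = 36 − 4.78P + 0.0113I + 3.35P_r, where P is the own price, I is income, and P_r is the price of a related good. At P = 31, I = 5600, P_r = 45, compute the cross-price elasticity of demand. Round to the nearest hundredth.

Substituting, Q_d = 36 − 4.78(31) + 0.0113(5600) + 3.35(45) = 36 − 148.18 + 63.28 + 150.75 = 101.85.
∂Q_d/∂P_r = +3.35, so E_xy = 3.35·(45/101.85) ≈ 1.48.
E_xy > 0: the goods are substitutes.

1.48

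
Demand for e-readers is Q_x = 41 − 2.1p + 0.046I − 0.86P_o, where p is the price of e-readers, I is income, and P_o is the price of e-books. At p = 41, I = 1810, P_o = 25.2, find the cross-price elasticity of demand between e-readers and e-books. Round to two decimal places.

-1.31

Q_x = 41 − 2.1(41) + 0.046(1810) − 0.86(25.2) = 41 − 86.1 + 83.26 − 21.672 = 16.488.
∂Q_x/∂P_o = −0.86, so E_xy = -0.86·(25.2/16.488) ≈ -1.31.
E_xy < 0: the goods are complements.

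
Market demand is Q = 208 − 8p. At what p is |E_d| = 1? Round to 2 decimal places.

For linear demand Q = a − bp, E = −bp/(a − bp). |E| = 1 ⇒ bp = a − bp ⇒ p = a/(2b).
p = 208/(2·8) = 13.00.

13.00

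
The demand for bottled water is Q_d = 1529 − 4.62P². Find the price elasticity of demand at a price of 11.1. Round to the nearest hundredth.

-1.19

At P = 11.1, Q_d = 959.7698.
dQ_d/dP = −2·4.62·P = −102.564.
Point elasticity E = (dQ_d/dP)·(P/Q_d) = -102.564 × 11.1/959.7698 ≈ -1.19.
|E| > 1, so demand is elastic at this price.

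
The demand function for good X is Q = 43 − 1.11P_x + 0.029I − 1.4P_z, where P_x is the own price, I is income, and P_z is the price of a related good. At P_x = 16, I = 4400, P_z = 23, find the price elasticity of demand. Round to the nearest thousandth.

At the given point, Q = 43 − 1.11(16) + 0.029(4400) − 1.4(23) = 43 − 17.76 + 127.6 − 32.2 = 120.64.
∂Q/∂P_x = −1.11, so E_p = (−1.11)·(16/120.64) ≈ -0.147.
|E_p| < 1: demand is inelastic.

-0.147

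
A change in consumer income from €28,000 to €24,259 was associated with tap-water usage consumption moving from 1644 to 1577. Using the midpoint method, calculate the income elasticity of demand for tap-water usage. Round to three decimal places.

%ΔQ = (1577 − 1644)/[(1644+1577)/2] = -67/1610.5 ≈ -0.0416.
%ΔI = (24,259 − 28,000)/[(28,000+24,259)/2] = -3741/26129.5 ≈ -0.1432.
E_I = %ΔQ/%ΔI ≈ 0.291.
E_I ∈ (0,1): normal good (necessity).

0.291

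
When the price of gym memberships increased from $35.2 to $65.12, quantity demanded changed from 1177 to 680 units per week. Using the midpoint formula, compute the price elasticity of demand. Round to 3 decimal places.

-0.897

%ΔQ = (680 − 1177)/[(1177 + 680)/2] = -497/928.5 ≈ -0.5353.
%ΔP = (65.12 − 35.2)/[(35.2 + 65.12)/2] = 29.92/50.16 ≈ 0.5965.
Arc elasticity E = %ΔQ/%ΔP ≈ -0.5353/0.5965 ≈ -0.897.
|E| < 1: demand is inelastic over this range.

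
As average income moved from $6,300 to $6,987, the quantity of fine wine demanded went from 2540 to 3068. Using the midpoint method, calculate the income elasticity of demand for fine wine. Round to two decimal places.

%ΔQ = (3068 − 2540)/[(2540+3068)/2] = 528/2804 ≈ 0.1883.
%ΔM = (6,987 − 6,300)/[(6,300+6,987)/2] = 687/6643.5 ≈ 0.1034.
E_I = %ΔQ/%ΔM ≈ 1.82.
E_I > 1: normal good (luxury).

1.82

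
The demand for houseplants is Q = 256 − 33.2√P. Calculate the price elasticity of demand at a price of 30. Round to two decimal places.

At P = 30, Q = 74.1561.
dQ/dP = −33.2/(2√P) = −33.2/(2·5.4772).
Point elasticity E = (dQ/dP)·(P/Q) = -3.0307 × 30/74.1561 ≈ -1.23.
|E| > 1, so demand is elastic at this price.

-1.23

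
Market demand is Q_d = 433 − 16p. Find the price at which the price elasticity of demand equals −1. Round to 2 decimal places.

For linear demand Q_d = a − bp, E = −bp/(a − bp). |E| = 1 ⇒ bp = a − bp ⇒ p = a/(2b).
p = 433/(2·16) ≈ 13.53.

13.53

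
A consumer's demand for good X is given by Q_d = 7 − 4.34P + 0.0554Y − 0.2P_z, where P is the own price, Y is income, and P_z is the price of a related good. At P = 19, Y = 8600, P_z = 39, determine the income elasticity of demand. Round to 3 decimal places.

Q_d = 7 − 4.34(19) + 0.0554(8600) − 0.2(39) = 7 − 82.46 + 476.44 − 7.8 = 393.18.
∂Q_d/∂Y = +0.0554, so E_I = 0.0554·(8600/393.18) ≈ 1.212.
E_I > 1: normal good (luxury).

1.212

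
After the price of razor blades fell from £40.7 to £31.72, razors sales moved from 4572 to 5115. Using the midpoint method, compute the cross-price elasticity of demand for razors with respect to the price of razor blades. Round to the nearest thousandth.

%ΔQ_x = (5115 − 4572)/[(4572+5115)/2] = 543/4843.5 ≈ 0.1121.
%ΔP_y = (31.72 − 40.7)/[(40.7+31.72)/2] ≈ -0.2480.
E_xy = 0.1121/-0.2480 ≈ -0.452.
E_xy < 0, so razors and razor blades are complements.

-0.452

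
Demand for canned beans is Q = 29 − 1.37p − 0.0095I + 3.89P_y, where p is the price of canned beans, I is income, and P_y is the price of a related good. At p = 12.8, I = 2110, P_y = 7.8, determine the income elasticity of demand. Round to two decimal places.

-0.92

Substituting, Q = 29 − 1.37(12.8) − 0.0095(2110) + 3.89(7.8) = 29 − 17.536 − 20.045 + 30.342 = 21.761.
∂Q/∂I = −0.0095, so E_I = -0.0095·(2110/21.761) ≈ -0.92.
E_I < 0: inferior good.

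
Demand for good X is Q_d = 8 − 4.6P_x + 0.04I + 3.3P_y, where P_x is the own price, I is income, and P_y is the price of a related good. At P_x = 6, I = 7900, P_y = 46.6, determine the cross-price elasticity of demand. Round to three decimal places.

0.342

Evaluating quantity at (P_x, I, P_y) gives Q_d = 8 − 4.6(6) + 0.04(7900) + 3.3(46.6) = 8 − 27.6 + 316 + 153.78 = 450.18.
∂Q_d/∂P_y = +3.3, so E_xy = 3.3·(46.6/450.18) ≈ 0.342.
E_xy > 0: the goods are substitutes.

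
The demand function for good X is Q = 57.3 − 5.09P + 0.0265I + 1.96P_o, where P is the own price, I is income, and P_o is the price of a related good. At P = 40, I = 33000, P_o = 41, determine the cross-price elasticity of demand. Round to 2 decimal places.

0.10

Substituting, Q = 57.3 − 5.09(40) + 0.0265(33000) + 1.96(41) = 57.3 − 203.6 + 874.5 + 80.36 = 808.56.
∂Q/∂P_o = +1.96, so E_xy = 1.96·(41/808.56) ≈ 0.10.
E_xy > 0: the goods are substitutes.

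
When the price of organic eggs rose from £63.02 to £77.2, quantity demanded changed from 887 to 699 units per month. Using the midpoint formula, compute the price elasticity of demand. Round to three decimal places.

%Δq = (699 − 887)/[(887 + 699)/2] = -188/793 ≈ -0.2371.
%Δp = (77.2 − 63.02)/[(63.02 + 77.2)/2] = 14.18/70.11 ≈ 0.2023.
Arc elasticity E = %Δq/%Δp ≈ -0.2371/0.2023 ≈ -1.172.
|E| > 1: demand is elastic over this range.

-1.172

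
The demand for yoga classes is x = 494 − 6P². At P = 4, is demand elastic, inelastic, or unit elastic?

At P = 4, x = 398.
dx/dP = −2·6·P = −48.
Point elasticity E = (dx/dP)·(P/x) = -48 × 4/398 ≈ -0.482.
|E| ≈ 0.482 < 1, so demand is inelastic.

inelastic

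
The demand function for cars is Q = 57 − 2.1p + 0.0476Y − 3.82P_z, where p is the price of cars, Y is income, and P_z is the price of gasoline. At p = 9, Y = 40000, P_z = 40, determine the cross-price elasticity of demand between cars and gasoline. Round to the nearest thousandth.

-0.085

Substituting, Q = 57 − 2.1(9) + 0.0476(40000) − 3.82(40) = 57 − 18.9 + 1904 − 152.8 = 1789.3.
∂Q/∂P_z = −3.82, so E_xy = -3.82·(40/1789.3) ≈ -0.085.
E_xy < 0: the goods are complements.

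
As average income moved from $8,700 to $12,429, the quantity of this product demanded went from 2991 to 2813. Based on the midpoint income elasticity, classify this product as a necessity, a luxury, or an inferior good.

inferior

%ΔQ = (2813 − 2991)/[(2991+2813)/2] = -178/2902 ≈ -0.0613.
%ΔY = (12,429 − 8,700)/[(8,700+12,429)/2] = 3729/10564.5 ≈ 0.3530.
E_I = %ΔQ/%ΔY ≈ -0.174.
E_I < 0: inferior good.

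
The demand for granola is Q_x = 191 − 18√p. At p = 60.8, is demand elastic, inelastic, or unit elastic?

At p = 60.8, Q_x = 50.6462.
dQ_x/dp = −18/(2√p) = −18/(2·7.7974).
Point elasticity E = (dQ_x/dp)·(p/Q_x) = -1.1542 × 60.8/50.6462 ≈ -1.386.
|E| ≈ 1.386 > 1, so demand is elastic.

elastic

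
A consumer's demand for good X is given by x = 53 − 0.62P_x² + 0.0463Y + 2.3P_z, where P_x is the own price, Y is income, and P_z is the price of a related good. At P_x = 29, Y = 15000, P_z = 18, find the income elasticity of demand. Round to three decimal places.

2.596

Substituting, x = 53 − 0.62(29)² + 0.0463(15000) + 2.3(18) = 53 − 521.42 + 694.5 + 41.4 = 267.48.
∂x/∂Y = +0.0463, so E_I = 0.0463·(15000/267.48) ≈ 2.596.
E_I > 1: normal good (luxury).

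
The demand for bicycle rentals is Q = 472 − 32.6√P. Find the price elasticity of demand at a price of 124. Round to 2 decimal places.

-1.67

At P = 124, Q = 108.9818.
dQ/dP = −32.6/(2√P) = −32.6/(2·11.1355).
Point elasticity E = (dQ/dP)·(P/Q) = -1.4638 × 124/108.9818 ≈ -1.67.
|E| > 1, so demand is elastic at this price.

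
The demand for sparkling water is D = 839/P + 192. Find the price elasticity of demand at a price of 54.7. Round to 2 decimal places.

At P = 54.7, D = 207.3382.
dD/dP = −839/P² = −0.2804.
Point elasticity E = (dD/dP)·(P/D) = -0.2804 × 54.7/207.3382 ≈ -0.07.
|E| < 1, so demand is inelastic at this price.

-0.07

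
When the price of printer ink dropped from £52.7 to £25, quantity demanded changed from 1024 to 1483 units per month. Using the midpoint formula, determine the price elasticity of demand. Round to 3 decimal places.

-0.514

%Δq = (1483 − 1024)/[(1024 + 1483)/2] = 459/1253.5 ≈ 0.3662.
%ΔP = (25 − 52.7)/[(52.7 + 25)/2] = -27.7/38.85 ≈ -0.7130.
Arc elasticity E = %Δq/%ΔP ≈ 0.3662/-0.7130 ≈ -0.514.
|E| < 1: demand is inelastic over this range.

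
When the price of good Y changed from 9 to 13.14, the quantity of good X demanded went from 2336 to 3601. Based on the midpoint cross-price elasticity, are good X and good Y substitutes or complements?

%ΔQ_x = (3601 − 2336)/[(2336+3601)/2] = 1265/2968.5 ≈ 0.4261.
%ΔP_y = (13.14 − 9)/[(9+13.14)/2] ≈ 0.3740.
E_xy = 0.4261/0.3740 ≈ 1.139.
E_xy > 0, so the goods are substitutes.

substitutes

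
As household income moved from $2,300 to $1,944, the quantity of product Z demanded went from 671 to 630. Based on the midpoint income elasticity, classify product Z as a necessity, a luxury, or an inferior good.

%ΔQ = (630 − 671)/[(671+630)/2] = -41/650.5 ≈ -0.0630.
%ΔY = (1,944 − 2,300)/[(2,300+1,944)/2] = -356/2122 ≈ -0.1678.
E_I = %ΔQ/%ΔY ≈ 0.376.
E_I ∈ (0,1): normal good (necessity).

necessity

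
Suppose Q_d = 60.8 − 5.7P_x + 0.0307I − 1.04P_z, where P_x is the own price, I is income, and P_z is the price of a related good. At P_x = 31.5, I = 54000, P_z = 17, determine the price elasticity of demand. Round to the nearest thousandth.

Q_d = 60.8 − 5.7(31.5) + 0.0307(54000) − 1.04(17) = 60.8 − 179.55 + 1657.8 − 17.68 = 1521.37.
∂Q_d/∂P_x = −5.7, so E_p = (−5.7)·(31.5/1521.37) ≈ -0.118.
|E_p| < 1: demand is inelastic.

-0.118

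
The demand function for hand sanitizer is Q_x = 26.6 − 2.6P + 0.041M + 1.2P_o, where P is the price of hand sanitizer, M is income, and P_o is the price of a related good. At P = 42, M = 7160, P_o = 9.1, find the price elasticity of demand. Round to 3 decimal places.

-0.492

Q_x = 26.6 − 2.6(42) + 0.041(7160) + 1.2(9.1) = 26.6 − 109.2 + 293.56 + 10.92 = 221.88.
∂Q_x/∂P = −2.6, so E_p = (−2.6)·(42/221.88) ≈ -0.492.
|E_p| < 1: demand is inelastic.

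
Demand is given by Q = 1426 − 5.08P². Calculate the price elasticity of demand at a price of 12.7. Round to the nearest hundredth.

-2.70

At P = 12.7, Q = 606.6468.
dQ/dP = −2·5.08·P = −129.032.
Point elasticity E = (dQ/dP)·(P/Q) = -129.032 × 12.7/606.6468 ≈ -2.70.
|E| > 1, so demand is elastic at this price.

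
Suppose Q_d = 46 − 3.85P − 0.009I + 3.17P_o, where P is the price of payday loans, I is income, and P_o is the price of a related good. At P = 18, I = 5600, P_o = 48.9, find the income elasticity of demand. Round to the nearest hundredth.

Evaluating quantity at (P, I, P_o) gives Q_d = 46 − 3.85(18) − 0.009(5600) + 3.17(48.9) = 46 − 69.3 − 50.4 + 155.013 = 81.313.
∂Q_d/∂I = −0.009, so E_I = -0.009·(5600/81.313) ≈ -0.62.
E_I < 0: inferior good.

-0.62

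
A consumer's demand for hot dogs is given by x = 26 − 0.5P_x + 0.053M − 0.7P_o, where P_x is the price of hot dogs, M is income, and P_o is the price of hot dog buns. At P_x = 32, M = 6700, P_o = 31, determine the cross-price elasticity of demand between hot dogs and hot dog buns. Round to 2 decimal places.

-0.06

x = 26 − 0.5(32) + 0.053(6700) − 0.7(31) = 26 − 16 + 355.1 − 21.7 = 343.4.
∂x/∂P_o = −0.7, so E_xy = -0.7·(31/343.4) ≈ -0.06.
E_xy < 0: the goods are complements.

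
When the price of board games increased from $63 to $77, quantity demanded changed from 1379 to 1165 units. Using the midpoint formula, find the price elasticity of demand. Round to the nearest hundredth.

-0.84

%ΔQ = (1165 − 1379)/[(1379 + 1165)/2] = -214/1272 ≈ -0.1682.
%Δp = (77 − 63)/[(63 + 77)/2] = 14/70 ≈ 0.2000.
Arc elasticity E = %ΔQ/%Δp ≈ -0.1682/0.2000 ≈ -0.84.
|E| < 1: demand is inelastic over this range.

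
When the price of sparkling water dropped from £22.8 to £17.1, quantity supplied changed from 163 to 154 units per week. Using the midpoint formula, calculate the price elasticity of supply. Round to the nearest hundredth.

0.20

%ΔQ = (154 − 163)/[(163 + 154)/2] = -9/158.5 ≈ -0.0568.
%Δp = (17.1 − 22.8)/[(22.8 + 17.1)/2] = -5.7/19.95 ≈ -0.2857.
Arc elasticity E = %ΔQ/%Δp ≈ -0.0568/-0.2857 ≈ 0.20.
|E| < 1: supply is inelastic over this range.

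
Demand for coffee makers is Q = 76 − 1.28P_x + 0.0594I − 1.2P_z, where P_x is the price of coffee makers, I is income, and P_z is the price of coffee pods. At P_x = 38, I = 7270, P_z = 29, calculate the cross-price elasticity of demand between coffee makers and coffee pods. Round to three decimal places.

Q = 76 − 1.28(38) + 0.0594(7270) − 1.2(29) = 76 − 48.64 + 431.838 − 34.8 = 424.398.
∂Q/∂P_z = −1.2, so E_xy = -1.2·(29/424.398) ≈ -0.082.
E_xy < 0: the goods are complements.

-0.082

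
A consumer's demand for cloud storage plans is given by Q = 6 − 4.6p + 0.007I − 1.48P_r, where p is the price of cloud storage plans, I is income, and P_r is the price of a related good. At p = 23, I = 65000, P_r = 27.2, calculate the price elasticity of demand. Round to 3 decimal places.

-0.336

First evaluate Q: 6 − 4.6(23) + 0.007(65000) − 1.48(27.2) = 6 − 105.8 + 455 − 40.256 = 314.944.
∂Q/∂p = −4.6, so E_p = (−4.6)·(23/314.944) ≈ -0.336.
|E_p| < 1: demand is inelastic.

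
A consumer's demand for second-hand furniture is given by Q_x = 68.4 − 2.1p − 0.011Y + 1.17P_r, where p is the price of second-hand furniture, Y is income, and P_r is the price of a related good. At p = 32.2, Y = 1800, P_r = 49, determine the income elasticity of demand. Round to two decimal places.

-0.52

Evaluating quantity at (p, Y, P_r) gives Q_x = 68.4 − 2.1(32.2) − 0.011(1800) + 1.17(49) = 68.4 − 67.62 − 19.8 + 57.33 = 38.31.
∂Q_x/∂Y = −0.011, so E_I = -0.011·(1800/38.31) ≈ -0.52.
E_I < 0: inferior good.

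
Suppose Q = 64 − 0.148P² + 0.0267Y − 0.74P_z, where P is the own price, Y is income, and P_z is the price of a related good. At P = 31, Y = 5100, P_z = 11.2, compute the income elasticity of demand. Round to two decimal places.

Q = 64 − 0.148(31)² + 0.0267(5100) − 0.74(11.2) = 64 − 142.228 + 136.17 − 8.288 = 49.654.
∂Q/∂Y = +0.0267, so E_I = 0.0267·(5100/49.654) ≈ 2.74.
E_I > 1: normal good (luxury).

2.74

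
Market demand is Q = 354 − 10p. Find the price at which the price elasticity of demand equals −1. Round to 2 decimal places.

17.70

For linear demand Q = a − bp, E = −bp/(a − bp). |E| = 1 ⇒ bp = a − bp ⇒ p = a/(2b).
p = 354/(2·10) = 17.70.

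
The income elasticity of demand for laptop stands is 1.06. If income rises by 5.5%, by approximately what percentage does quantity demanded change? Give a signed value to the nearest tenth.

5.8

%ΔQ ≈ E × %ΔI = (1.06) × (5.5%) ≈ 5.8%.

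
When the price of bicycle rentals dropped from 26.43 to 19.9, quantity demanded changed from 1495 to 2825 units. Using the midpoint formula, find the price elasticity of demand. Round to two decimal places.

-2.18

%Δq = (2825 − 1495)/[(1495 + 2825)/2] = 1330/2160 ≈ 0.6157.
%Δp = (19.9 − 26.43)/[(26.43 + 19.9)/2] = -6.53/23.165 ≈ -0.2819.
Arc elasticity E = %Δq/%Δp ≈ 0.6157/-0.2819 ≈ -2.18.
|E| > 1: demand is elastic over this range.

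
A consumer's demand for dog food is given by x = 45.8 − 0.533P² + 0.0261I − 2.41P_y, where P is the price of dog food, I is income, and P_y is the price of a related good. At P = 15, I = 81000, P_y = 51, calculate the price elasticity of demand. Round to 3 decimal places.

x = 45.8 − 0.533(15)² + 0.0261(81000) − 2.41(51) = 45.8 − 119.925 + 2114.1 − 122.91 = 1917.065.
∂x/∂P = −2·0.533·P = -15.99, so E_p = -15.99·(15/1917.065) ≈ -0.125.
|E_p| < 1: demand is inelastic.

-0.125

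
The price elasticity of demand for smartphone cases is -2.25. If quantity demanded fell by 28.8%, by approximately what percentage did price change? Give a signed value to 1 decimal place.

12.8

%ΔQ ≈ E × %ΔP ⇒ %ΔP = %ΔQ / E = (-28.8%)/(-2.25) = 12.8%.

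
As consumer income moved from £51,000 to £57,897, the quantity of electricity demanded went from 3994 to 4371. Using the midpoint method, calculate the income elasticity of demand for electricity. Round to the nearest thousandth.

%ΔQ = (4371 − 3994)/[(3994+4371)/2] = 377/4182.5 ≈ 0.0901.
%ΔI = (57,897 − 51,000)/[(51,000+57,897)/2] = 6897/54448.5 ≈ 0.1267.
E_I = %ΔQ/%ΔI ≈ 0.712.
E_I ∈ (0,1): normal good (necessity).

0.712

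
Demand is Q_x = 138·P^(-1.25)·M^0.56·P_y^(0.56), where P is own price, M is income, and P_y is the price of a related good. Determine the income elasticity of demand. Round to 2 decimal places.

For a Cobb–Douglas (constant-elasticity) form Q_x = A·M^α·…, the elasticity with respect to M equals the exponent α at every point.
Here the exponent on M is 0.56, so the income elasticity of demand is 0.56.

0.56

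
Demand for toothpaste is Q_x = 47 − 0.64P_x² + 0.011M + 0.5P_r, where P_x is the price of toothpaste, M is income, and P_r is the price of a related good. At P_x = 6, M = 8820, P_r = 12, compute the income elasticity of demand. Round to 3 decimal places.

0.764

Evaluating quantity at (P_x, M, P_r) gives Q_x = 47 − 0.64(6)² + 0.011(8820) + 0.5(12) = 47 − 23.04 + 97.02 + 6 = 126.98.
∂Q_x/∂M = +0.011, so E_I = 0.011·(8820/126.98) ≈ 0.764.
E_I ∈ (0,1): normal good (necessity).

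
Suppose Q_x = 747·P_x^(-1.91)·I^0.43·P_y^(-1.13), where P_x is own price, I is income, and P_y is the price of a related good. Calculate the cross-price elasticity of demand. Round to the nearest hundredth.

-1.13

For a Cobb–Douglas (constant-elasticity) form Q_x = A·P_y^α·…, the elasticity with respect to P_y equals the exponent α at every point.
Here the exponent on P_y is -1.13, so the cross-price elasticity of demand is -1.13.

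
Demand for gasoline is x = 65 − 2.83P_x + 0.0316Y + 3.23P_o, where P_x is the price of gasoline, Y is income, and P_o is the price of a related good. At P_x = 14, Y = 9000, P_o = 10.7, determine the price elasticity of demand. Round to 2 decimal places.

x = 65 − 2.83(14) + 0.0316(9000) + 3.23(10.7) = 65 − 39.62 + 284.4 + 34.561 = 344.341.
∂x/∂P_x = −2.83, so E_p = (−2.83)·(14/344.341) ≈ -0.12.
|E_p| < 1: demand is inelastic.

-0.12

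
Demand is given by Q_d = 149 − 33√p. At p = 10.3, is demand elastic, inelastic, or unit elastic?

At p = 10.3, Q_d = 43.0911.
dQ_d/dp = −33/(2√p) = −33/(2·3.2094).
Point elasticity E = (dQ_d/dp)·(p/Q_d) = -5.1412 × 10.3/43.0911 ≈ -1.229.
|E| ≈ 1.229 > 1, so demand is elastic.

elastic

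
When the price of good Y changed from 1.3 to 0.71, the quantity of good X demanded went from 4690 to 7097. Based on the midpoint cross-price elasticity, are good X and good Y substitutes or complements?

%ΔQ_x = (7097 − 4690)/[(4690+7097)/2] = 2407/5893.5 ≈ 0.4084.
%ΔP_y = (0.71 − 1.3)/[(1.3+0.71)/2] ≈ -0.5871.
E_xy = 0.4084/-0.5871 ≈ -0.696.
E_xy < 0, so the goods are complements.

complements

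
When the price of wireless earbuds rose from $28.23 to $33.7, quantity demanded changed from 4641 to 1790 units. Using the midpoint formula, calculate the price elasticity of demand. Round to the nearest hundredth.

%ΔQ = (1790 − 4641)/[(4641 + 1790)/2] = -2851/3215.5 ≈ -0.8866.
%Δp = (33.7 − 28.23)/[(28.23 + 33.7)/2] = 5.47/30.965 ≈ 0.1767.
Arc elasticity E = %ΔQ/%Δp ≈ -0.8866/0.1767 ≈ -5.02.
|E| > 1: demand is elastic over this range.

-5.02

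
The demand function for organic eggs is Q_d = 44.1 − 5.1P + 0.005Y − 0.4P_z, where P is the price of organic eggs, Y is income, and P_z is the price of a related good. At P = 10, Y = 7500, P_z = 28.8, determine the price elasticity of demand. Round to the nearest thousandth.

-2.673

Q_d = 44.1 − 5.1(10) + 0.005(7500) − 0.4(28.8) = 44.1 − 51 + 37.5 − 11.52 = 19.08.
∂Q_d/∂P = −5.1, so E_p = (−5.1)·(10/19.08) ≈ -2.673.
|E_p| > 1: demand is elastic.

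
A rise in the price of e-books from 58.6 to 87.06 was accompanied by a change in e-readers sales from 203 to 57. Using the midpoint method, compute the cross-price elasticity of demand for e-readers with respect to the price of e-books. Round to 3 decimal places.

%ΔQ_x = (57 − 203)/[(203+57)/2] = -146/130 ≈ -1.1231.
%ΔP_y = (87.06 − 58.6)/[(58.6+87.06)/2] ≈ 0.3908.
E_xy = -1.1231/0.3908 ≈ -2.874.
E_xy < 0, so e-readers and e-books are complements.

-2.874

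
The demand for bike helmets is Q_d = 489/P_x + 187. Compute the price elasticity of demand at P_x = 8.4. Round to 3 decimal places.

-0.237

At P_x = 8.4, Q_d = 245.2143.
dQ_d/dP_x = −489/P_x² = −6.9303.
Point elasticity E = (dQ_d/dP_x)·(P_x/Q_d) = -6.9303 × 8.4/245.2143 ≈ -0.237.
|E| < 1, so demand is inelastic at this price.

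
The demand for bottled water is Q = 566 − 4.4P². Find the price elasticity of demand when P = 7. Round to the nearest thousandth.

-1.231

At P = 7, Q = 350.4.
dQ/dP = −2·4.4·P = −61.6.
Point elasticity E = (dQ/dP)·(P/Q) = -61.6 × 7/350.4 ≈ -1.231.
|E| > 1, so demand is elastic at this price.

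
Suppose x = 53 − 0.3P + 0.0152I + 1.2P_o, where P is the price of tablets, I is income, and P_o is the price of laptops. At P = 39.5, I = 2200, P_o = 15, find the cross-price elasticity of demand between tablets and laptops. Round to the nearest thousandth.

0.194

x = 53 − 0.3(39.5) + 0.0152(2200) + 1.2(15) = 53 − 11.85 + 33.44 + 18 = 92.59.
∂x/∂P_o = +1.2, so E_xy = 1.2·(15/92.59) ≈ 0.194.
E_xy > 0: the goods are substitutes.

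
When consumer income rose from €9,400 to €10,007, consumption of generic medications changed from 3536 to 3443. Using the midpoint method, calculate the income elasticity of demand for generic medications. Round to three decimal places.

-0.426

%ΔQ = (3443 − 3536)/[(3536+3443)/2] = -93/3489.5 ≈ -0.0267.
%ΔI = (10,007 − 9,400)/[(9,400+10,007)/2] = 607/9703.5 ≈ 0.0626.
E_I = %ΔQ/%ΔI ≈ -0.426.
E_I < 0: inferior good.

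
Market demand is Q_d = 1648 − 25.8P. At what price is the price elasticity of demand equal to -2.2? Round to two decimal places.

43.91

Set −bP/(a − bP) = −2.2 ⇒ bP = 2.2(a − bP) ⇒ bP(1+2.2) = 2.2·a.
P = 2.2·1648/(25.8·3.2) ≈ 43.91.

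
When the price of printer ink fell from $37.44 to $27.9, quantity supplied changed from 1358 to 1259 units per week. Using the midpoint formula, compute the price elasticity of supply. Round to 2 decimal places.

%Δq = (1259 − 1358)/[(1358 + 1259)/2] = -99/1308.5 ≈ -0.0757.
%ΔP = (27.9 − 37.44)/[(37.44 + 27.9)/2] = -9.54/32.67 ≈ -0.2920.
Arc elasticity E = %Δq/%ΔP ≈ -0.0757/-0.2920 ≈ 0.26.
|E| < 1: supply is inelastic over this range.

0.26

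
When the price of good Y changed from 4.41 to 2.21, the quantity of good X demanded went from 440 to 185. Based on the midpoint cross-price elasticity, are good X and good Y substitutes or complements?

substitutes

%ΔQ_x = (185 − 440)/[(440+185)/2] = -255/312.5 ≈ -0.8160.
%ΔP_y = (2.21 − 4.41)/[(4.41+2.21)/2] ≈ -0.6647.
E_xy = -0.8160/-0.6647 ≈ 1.228.
E_xy > 0, so the goods are substitutes.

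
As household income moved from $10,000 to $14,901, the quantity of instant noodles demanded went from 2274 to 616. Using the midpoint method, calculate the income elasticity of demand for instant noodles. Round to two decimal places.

-2.91

%ΔQ = (616 − 2274)/[(2274+616)/2] = -1658/1445 ≈ -1.1474.
%ΔI = (14,901 − 10,000)/[(10,000+14,901)/2] = 4901/12450.5 ≈ 0.3936.
E_I = %ΔQ/%ΔI ≈ -2.91.
E_I < 0: inferior good.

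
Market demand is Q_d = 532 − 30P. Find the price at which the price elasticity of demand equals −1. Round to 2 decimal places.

For linear demand Q_d = a − bP, E = −bP/(a − bP). |E| = 1 ⇒ bP = a − bP ⇒ P = a/(2b).
P = 532/(2·30) ≈ 8.87.

8.87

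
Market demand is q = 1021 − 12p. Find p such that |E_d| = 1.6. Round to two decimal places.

52.36

Set −bp/(a − bp) = −1.6 ⇒ bp = 1.6(a − bp) ⇒ bp(1+1.6) = 1.6·a.
p = 1.6·1021/(12·2.6) ≈ 52.36.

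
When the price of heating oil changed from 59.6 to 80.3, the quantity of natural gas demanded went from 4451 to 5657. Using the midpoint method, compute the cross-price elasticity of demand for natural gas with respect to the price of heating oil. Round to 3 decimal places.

%ΔQ_x = (5657 − 4451)/[(4451+5657)/2] = 1206/5054 ≈ 0.2386.
%ΔP_y = (80.3 − 59.6)/[(59.6+80.3)/2] ≈ 0.2959.
E_xy = 0.2386/0.2959 ≈ 0.806.
E_xy > 0, so natural gas and heating oil are substitutes.

0.806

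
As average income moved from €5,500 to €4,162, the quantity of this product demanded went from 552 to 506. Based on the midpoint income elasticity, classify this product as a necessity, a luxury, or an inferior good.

%ΔQ = (506 − 552)/[(552+506)/2] = -46/529 ≈ -0.0870.
%ΔI = (4,162 − 5,500)/[(5,500+4,162)/2] = -1338/4831 ≈ -0.2770.
E_I = %ΔQ/%ΔI ≈ 0.314.
E_I ∈ (0,1): normal good (necessity).

necessity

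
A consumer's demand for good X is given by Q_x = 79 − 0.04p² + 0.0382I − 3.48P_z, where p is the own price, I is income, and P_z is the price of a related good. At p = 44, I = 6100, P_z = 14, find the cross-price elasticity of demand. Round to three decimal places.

-0.262

Evaluating quantity at (p, I, P_z) gives Q_x = 79 − 0.04(44)² + 0.0382(6100) − 3.48(14) = 79 − 77.44 + 233.02 − 48.72 = 185.86.
∂Q_x/∂P_z = −3.48, so E_xy = -3.48·(14/185.86) ≈ -0.262.
E_xy < 0: the goods are complements.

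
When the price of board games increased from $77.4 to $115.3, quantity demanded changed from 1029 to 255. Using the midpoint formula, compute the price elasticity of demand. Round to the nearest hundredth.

-3.06

%Δq = (255 − 1029)/[(1029 + 255)/2] = -774/642 ≈ -1.2056.
%Δp = (115.3 − 77.4)/[(77.4 + 115.3)/2] = 37.9/96.35 ≈ 0.3934.
Arc elasticity E = %Δq/%Δp ≈ -1.2056/0.3934 ≈ -3.06.
|E| > 1: demand is elastic over this range.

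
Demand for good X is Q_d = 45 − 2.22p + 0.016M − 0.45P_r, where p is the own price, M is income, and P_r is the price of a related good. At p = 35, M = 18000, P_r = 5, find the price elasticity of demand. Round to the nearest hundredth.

-0.31

Evaluating quantity at (p, M, P_r) gives Q_d = 45 − 2.22(35) + 0.016(18000) − 0.45(5) = 45 − 77.7 + 288 − 2.25 = 253.05.
∂Q_d/∂p = −2.22, so E_p = (−2.22)·(35/253.05) ≈ -0.31.
|E_p| < 1: demand is inelastic.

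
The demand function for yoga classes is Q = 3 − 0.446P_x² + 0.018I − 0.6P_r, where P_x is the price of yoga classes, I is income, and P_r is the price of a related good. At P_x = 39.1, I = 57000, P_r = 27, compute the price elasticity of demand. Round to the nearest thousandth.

-4.121

At the given point, Q = 3 − 0.446(39.1)² + 0.018(57000) − 0.6(27) = 3 − 681.8493 + 1026 − 16.2 = 330.9507.
∂Q/∂P_x = −2·0.446·P_x = -34.8772, so E_p = -34.8772·(39.1/330.9507) ≈ -4.121.
|E_p| > 1: demand is elastic.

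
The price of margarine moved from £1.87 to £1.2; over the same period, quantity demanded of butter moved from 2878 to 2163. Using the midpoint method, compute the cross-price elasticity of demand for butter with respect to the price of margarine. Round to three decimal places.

0.650

%ΔQ_x = (2163 − 2878)/[(2878+2163)/2] = -715/2520.5 ≈ -0.2837.
%ΔP_y = (1.2 − 1.87)/[(1.87+1.2)/2] ≈ -0.4365.
E_xy = -0.2837/-0.4365 ≈ 0.650.
E_xy > 0, so butter and margarine are substitutes.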